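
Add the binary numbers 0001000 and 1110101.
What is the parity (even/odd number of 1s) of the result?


0001000 = 8
1110101 = 117
Sum = 125 = 1111101
1s count = 6

even parity (6 ones in 1111101)


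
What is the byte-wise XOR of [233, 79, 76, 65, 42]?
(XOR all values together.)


XOR chain: 233 ^ 79 ^ 76 ^ 65 ^ 42 = 129

129


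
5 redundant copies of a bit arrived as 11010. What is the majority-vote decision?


Ones: 3 out of 5
Threshold: 3

1 (3/5 voted 1)


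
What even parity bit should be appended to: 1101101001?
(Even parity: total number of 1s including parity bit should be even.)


Number of 1s in data: 6
Parity bit: 0

0


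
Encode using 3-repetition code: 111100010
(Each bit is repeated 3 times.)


Each bit -> 3 copies

111111111111000000000111000


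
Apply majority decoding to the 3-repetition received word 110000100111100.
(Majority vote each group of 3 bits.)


Groups: 110, 000, 100, 111, 100
Majority votes: 10010

10010


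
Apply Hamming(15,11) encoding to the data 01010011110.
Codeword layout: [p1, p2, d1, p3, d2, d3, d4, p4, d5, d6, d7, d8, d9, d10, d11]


Parity bits: p1=0, p2=1, p3=1, p4=0

010110100011110


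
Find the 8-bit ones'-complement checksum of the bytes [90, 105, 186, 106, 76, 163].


Sum = 726 mod 256 = 214
Complement = 41

41


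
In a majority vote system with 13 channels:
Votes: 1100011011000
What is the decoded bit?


Ones: 6 out of 13
Threshold: 7

0 (6/13 voted 1)


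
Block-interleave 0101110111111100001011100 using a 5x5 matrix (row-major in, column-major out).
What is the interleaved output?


Matrix:
  01011
  10111
  11110
  00010
  11100
Read columns: 0110110101011011111011000

0110110101011011111011000


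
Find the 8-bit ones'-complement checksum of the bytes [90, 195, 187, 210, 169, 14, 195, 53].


Sum = 1113 mod 256 = 89
Complement = 166

166


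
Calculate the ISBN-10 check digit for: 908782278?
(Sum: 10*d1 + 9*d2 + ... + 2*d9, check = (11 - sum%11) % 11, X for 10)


Weighted sum: 306
306 mod 11 = 9

Check digit: 2


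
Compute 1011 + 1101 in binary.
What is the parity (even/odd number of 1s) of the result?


1011 = 11
1101 = 13
Sum = 24 = 11000
1s count = 2

even parity (2 ones in 11000)


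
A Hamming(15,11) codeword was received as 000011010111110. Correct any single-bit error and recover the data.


Syndrome = 5: error at position 5

Data: 00100111110 (corrected bit 5)


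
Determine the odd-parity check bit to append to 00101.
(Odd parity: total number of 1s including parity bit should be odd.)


Number of 1s in data: 2
Parity bit: 1

1


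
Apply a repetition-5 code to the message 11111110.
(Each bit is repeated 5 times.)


Each bit -> 5 copies

1111111111111111111111111111111111100000


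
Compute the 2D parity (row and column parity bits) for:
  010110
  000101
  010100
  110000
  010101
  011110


Row parities: 100010
Column parities: 111100

Row P: 100010, Col P: 111100, Corner: 0


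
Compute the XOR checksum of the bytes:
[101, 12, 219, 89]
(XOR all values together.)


XOR chain: 101 ^ 12 ^ 219 ^ 89 = 235

235


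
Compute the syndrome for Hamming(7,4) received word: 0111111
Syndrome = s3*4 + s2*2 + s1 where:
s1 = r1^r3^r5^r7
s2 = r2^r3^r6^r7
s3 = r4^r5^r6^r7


s1=1, s2=0, s3=0

Syndrome = 1 (error at position 1)


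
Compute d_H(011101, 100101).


XOR: 111000
Count of 1s: 3

3


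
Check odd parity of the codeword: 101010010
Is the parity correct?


Number of 1s: 4

No, parity error (4 ones)


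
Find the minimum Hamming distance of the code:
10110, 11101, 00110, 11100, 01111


Comparing all pairs, minimum distance: 1
Can detect 0 errors, correct 0 errors

1


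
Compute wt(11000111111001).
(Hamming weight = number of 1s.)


Counting 1s in 11000111111001

9


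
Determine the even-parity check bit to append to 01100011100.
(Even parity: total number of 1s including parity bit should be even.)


Number of 1s in data: 5
Parity bit: 1

1


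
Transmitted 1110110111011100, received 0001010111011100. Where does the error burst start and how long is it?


XOR: 1111100000000000

Burst at position 0, length 5


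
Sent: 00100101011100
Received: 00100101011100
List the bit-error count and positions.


XOR: 00000000000000

0 errors (received matches sent)


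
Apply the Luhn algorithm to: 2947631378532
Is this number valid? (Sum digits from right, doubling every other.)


Luhn sum = 66
66 mod 10 = 6

Invalid (Luhn sum mod 10 = 6)


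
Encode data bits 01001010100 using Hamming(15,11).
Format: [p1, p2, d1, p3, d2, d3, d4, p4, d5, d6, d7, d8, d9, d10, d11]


Parity bits: p1=0, p2=1, p3=0, p4=1

010010011010100


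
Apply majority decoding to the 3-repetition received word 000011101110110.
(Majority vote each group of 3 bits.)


Groups: 000, 011, 101, 110, 110
Majority votes: 01111

01111


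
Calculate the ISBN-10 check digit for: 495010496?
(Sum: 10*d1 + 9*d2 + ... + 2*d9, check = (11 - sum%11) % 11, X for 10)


Weighted sum: 222
222 mod 11 = 2

Check digit: 9


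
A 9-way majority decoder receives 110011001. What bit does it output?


Ones: 5 out of 9
Threshold: 5

1 (5/9 voted 1)


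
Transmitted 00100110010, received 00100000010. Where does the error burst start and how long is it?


XOR: 00000110000

Burst at position 5, length 2


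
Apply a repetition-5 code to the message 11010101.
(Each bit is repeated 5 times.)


Each bit -> 5 copies

1111111111000001111100000111110000011111


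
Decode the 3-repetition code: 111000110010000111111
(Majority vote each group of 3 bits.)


Groups: 111, 000, 110, 010, 000, 111, 111
Majority votes: 1010011

1010011


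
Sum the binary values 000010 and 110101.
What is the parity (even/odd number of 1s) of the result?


000010 = 2
110101 = 53
Sum = 55 = 110111
1s count = 5

odd parity (5 ones in 110111)


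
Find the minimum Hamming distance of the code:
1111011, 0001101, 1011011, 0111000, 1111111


Comparing all pairs, minimum distance: 1
Can detect 0 errors, correct 0 errors

1


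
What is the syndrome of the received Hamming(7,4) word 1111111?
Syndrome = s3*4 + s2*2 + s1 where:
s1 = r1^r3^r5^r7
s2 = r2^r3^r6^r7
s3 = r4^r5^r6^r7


s1=0, s2=0, s3=0

Syndrome = 0 (no error)


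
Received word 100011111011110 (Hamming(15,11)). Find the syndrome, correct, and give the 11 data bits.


Syndrome = 0: no error detected

Data: 01111011110 (no errors)


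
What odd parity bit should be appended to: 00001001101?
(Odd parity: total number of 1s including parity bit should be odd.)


Number of 1s in data: 4
Parity bit: 1

1


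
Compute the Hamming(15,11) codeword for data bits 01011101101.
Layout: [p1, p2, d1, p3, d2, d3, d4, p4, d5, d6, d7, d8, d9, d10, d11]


Parity bits: p1=1, p2=1, p3=1, p4=1

110110111101101


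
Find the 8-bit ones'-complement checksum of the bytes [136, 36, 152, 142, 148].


Sum = 614 mod 256 = 102
Complement = 153

153


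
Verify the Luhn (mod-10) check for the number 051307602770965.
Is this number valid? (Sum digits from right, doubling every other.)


Luhn sum = 50
50 mod 10 = 0

Valid (Luhn sum mod 10 = 0)


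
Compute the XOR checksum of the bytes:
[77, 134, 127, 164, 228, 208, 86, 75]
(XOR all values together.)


XOR chain: 77 ^ 134 ^ 127 ^ 164 ^ 228 ^ 208 ^ 86 ^ 75 = 57

57


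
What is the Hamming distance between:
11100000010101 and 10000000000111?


XOR: 01100000010010
Count of 1s: 4

4


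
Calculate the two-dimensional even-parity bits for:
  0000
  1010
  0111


Row parities: 001
Column parities: 1101

Row P: 001, Col P: 1101, Corner: 1


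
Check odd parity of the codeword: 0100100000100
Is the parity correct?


Number of 1s: 3

Yes, parity is correct (3 ones)


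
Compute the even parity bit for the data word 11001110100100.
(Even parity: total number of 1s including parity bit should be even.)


Number of 1s in data: 7
Parity bit: 1

1


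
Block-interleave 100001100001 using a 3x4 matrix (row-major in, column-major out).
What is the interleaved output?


Matrix:
  1000
  0110
  0001
Read columns: 100010010001

100010010001


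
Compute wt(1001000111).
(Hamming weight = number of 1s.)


Counting 1s in 1001000111

5


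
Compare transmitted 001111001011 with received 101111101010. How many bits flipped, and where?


XOR: 100000100001

3 error(s) at position(s): 0, 6, 11


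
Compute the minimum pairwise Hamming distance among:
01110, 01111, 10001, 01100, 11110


Comparing all pairs, minimum distance: 1
Can detect 0 errors, correct 0 errors

1


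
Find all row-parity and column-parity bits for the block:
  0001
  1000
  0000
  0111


Row parities: 1101
Column parities: 1110

Row P: 1101, Col P: 1110, Corner: 1


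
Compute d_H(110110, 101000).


XOR: 011110
Count of 1s: 4

4


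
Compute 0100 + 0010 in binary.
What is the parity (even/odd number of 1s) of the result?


0100 = 4
0010 = 2
Sum = 6 = 110
1s count = 2

even parity (2 ones in 110)


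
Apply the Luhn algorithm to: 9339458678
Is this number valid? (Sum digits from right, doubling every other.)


Luhn sum = 66
66 mod 10 = 6

Invalid (Luhn sum mod 10 = 6)


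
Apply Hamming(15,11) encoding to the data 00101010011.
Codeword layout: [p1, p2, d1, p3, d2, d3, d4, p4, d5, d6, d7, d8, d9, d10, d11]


Parity bits: p1=1, p2=0, p3=1, p4=0

100101001010011


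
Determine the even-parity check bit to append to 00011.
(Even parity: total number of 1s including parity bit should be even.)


Number of 1s in data: 2
Parity bit: 0

0


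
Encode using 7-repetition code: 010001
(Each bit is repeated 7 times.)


Each bit -> 7 copies

000000011111110000000000000000000001111111


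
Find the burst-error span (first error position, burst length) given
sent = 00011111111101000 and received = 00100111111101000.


XOR: 00111000000000000

Burst at position 2, length 3


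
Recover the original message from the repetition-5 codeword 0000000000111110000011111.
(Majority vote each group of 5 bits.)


Groups: 00000, 00000, 11111, 00000, 11111
Majority votes: 00101

00101


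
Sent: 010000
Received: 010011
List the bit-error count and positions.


XOR: 000011

2 error(s) at position(s): 4, 5


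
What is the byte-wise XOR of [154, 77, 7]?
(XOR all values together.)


XOR chain: 154 ^ 77 ^ 7 = 208

208


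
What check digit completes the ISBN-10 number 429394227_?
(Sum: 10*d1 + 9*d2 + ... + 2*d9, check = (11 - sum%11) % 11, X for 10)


Weighted sum: 253
253 mod 11 = 0

Check digit: 0


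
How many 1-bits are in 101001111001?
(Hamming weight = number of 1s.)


Counting 1s in 101001111001

7


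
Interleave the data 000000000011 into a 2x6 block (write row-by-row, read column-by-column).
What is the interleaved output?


Matrix:
  000000
  000011
Read columns: 000000000101

000000000101


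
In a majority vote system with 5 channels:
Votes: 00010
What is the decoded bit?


Ones: 1 out of 5
Threshold: 3

0 (1/5 voted 1)


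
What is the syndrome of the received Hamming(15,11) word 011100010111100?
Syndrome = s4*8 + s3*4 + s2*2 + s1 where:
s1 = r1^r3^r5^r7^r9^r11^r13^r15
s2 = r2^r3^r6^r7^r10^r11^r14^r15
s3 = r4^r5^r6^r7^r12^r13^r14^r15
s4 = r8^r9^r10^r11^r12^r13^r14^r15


s1=1, s2=0, s3=1, s4=1

Syndrome = 13 (error at position 13)


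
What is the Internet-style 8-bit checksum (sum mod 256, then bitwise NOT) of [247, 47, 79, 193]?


Sum = 566 mod 256 = 54
Complement = 201

201


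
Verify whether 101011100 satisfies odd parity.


Number of 1s: 5

Yes, parity is correct (5 ones)


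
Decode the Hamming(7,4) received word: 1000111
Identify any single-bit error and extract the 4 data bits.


Syndrome = 5: error at position 5

Data: 0011 (corrected bit 5)


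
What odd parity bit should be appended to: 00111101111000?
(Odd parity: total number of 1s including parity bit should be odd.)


Number of 1s in data: 8
Parity bit: 1

1


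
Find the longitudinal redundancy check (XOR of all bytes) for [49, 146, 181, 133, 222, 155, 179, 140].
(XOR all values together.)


XOR chain: 49 ^ 146 ^ 181 ^ 133 ^ 222 ^ 155 ^ 179 ^ 140 = 233

233


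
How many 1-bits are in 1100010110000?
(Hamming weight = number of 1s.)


Counting 1s in 1100010110000

5


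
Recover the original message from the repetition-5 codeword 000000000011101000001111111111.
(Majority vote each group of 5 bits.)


Groups: 00000, 00000, 11101, 00000, 11111, 11111
Majority votes: 001011

001011


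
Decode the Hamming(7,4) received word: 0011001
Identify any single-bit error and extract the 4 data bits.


Syndrome = 0: no error detected

Data: 1001 (no errors)


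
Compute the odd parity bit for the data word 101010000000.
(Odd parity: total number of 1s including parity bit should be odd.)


Number of 1s in data: 3
Parity bit: 0

0


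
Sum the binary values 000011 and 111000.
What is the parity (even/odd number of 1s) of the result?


000011 = 3
111000 = 56
Sum = 59 = 111011
1s count = 5

odd parity (5 ones in 111011)


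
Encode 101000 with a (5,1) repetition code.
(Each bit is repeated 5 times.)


Each bit -> 5 copies

111110000011111000000000000000


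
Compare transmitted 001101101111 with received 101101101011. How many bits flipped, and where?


XOR: 100000000100

2 error(s) at position(s): 0, 9


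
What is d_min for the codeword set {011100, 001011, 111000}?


Comparing all pairs, minimum distance: 2
Can detect 1 errors, correct 0 errors

2


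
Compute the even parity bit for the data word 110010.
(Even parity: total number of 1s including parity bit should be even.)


Number of 1s in data: 3
Parity bit: 1

1


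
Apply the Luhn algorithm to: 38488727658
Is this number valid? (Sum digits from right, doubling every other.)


Luhn sum = 56
56 mod 10 = 6

Invalid (Luhn sum mod 10 = 6)


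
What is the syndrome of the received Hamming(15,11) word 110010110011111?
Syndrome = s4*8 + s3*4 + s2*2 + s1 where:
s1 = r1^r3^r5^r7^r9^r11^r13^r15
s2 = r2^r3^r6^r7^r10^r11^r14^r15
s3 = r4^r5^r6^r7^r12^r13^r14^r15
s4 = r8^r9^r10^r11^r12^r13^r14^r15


s1=0, s2=1, s3=0, s4=0

Syndrome = 2 (error at position 2)


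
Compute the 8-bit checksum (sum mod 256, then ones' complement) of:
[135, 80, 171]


Sum = 386 mod 256 = 130
Complement = 125

125


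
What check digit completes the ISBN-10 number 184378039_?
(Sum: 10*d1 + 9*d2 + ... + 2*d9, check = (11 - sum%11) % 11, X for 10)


Weighted sum: 244
244 mod 11 = 2

Check digit: 9


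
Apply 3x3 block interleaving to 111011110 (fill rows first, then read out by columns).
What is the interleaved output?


Matrix:
  111
  011
  110
Read columns: 101111110

101111110


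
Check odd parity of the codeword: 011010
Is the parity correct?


Number of 1s: 3

Yes, parity is correct (3 ones)


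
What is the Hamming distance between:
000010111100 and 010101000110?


XOR: 010111111010
Count of 1s: 8

8


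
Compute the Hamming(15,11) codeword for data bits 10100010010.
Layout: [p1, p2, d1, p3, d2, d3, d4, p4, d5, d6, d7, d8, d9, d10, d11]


Parity bits: p1=0, p2=0, p3=0, p4=0

001001000010010


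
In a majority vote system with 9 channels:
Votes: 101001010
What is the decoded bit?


Ones: 4 out of 9
Threshold: 5

0 (4/9 voted 1)


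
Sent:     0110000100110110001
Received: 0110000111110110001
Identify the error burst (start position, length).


XOR: 0000000011000000000

Burst at position 8, length 2


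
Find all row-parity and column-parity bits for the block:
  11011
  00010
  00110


Row parities: 010
Column parities: 11111

Row P: 010, Col P: 11111, Corner: 1


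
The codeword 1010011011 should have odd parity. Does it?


Number of 1s: 6

No, parity error (6 ones)


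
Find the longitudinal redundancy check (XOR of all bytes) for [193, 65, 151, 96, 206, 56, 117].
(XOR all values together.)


XOR chain: 193 ^ 65 ^ 151 ^ 96 ^ 206 ^ 56 ^ 117 = 244

244


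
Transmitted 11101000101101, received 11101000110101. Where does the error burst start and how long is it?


XOR: 00000000011000

Burst at position 9, length 2


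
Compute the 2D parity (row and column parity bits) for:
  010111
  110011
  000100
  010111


Row parities: 0010
Column parities: 110111

Row P: 0010, Col P: 110111, Corner: 1


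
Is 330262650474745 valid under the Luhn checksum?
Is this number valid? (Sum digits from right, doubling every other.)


Luhn sum = 73
73 mod 10 = 3

Invalid (Luhn sum mod 10 = 3)


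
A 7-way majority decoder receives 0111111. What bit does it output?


Ones: 6 out of 7
Threshold: 4

1 (6/7 voted 1)


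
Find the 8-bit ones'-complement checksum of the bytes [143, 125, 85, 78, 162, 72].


Sum = 665 mod 256 = 153
Complement = 102

102


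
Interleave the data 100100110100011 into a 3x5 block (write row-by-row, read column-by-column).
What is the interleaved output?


Matrix:
  10010
  01101
  00011
Read columns: 100010010101011

100010010101011


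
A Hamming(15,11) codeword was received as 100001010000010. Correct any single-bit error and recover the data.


Syndrome = 1: error at position 1

Data: 00100000010 (corrected bit 1)


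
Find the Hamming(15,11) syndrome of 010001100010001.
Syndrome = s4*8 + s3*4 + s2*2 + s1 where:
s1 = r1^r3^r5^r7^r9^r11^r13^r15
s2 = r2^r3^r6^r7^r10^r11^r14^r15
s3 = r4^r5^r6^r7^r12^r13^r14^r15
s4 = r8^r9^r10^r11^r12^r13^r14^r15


s1=1, s2=1, s3=1, s4=0

Syndrome = 7 (error at position 7)


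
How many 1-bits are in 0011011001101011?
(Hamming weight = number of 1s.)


Counting 1s in 0011011001101011

9


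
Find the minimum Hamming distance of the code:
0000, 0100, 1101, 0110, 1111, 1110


Comparing all pairs, minimum distance: 1
Can detect 0 errors, correct 0 errors

1


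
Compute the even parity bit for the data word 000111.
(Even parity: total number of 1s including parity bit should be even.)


Number of 1s in data: 3
Parity bit: 1

1


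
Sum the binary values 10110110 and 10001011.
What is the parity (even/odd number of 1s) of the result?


10110110 = 182
10001011 = 139
Sum = 321 = 101000001
1s count = 3

odd parity (3 ones in 101000001)


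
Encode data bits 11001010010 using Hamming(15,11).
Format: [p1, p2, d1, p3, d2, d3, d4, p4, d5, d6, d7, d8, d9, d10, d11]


Parity bits: p1=0, p2=1, p3=0, p4=1

011010011010010


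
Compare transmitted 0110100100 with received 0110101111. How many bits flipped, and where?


XOR: 0000001011

3 error(s) at position(s): 6, 8, 9


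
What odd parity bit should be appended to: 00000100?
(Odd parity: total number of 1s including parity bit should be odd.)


Number of 1s in data: 1
Parity bit: 0

0


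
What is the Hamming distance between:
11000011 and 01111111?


XOR: 10111100
Count of 1s: 5

5


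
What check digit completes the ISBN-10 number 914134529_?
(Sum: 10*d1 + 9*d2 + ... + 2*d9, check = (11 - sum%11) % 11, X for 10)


Weighted sum: 220
220 mod 11 = 0

Check digit: 0


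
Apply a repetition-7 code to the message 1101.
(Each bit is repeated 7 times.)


Each bit -> 7 copies

1111111111111100000001111111


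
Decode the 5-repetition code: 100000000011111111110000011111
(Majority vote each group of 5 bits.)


Groups: 10000, 00000, 11111, 11111, 00000, 11111
Majority votes: 001101

001101


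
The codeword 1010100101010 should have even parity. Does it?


Number of 1s: 6

Yes, parity is correct (6 ones)


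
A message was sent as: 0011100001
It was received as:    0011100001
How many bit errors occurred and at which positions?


XOR: 0000000000

0 errors (received matches sent)


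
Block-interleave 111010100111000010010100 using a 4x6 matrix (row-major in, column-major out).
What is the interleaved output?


Matrix:
  111010
  100111
  000010
  010100
Read columns: 110010011000010111100100

110010011000010111100100


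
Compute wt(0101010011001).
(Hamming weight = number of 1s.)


Counting 1s in 0101010011001

6


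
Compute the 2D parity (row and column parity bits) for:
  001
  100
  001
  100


Row parities: 1111
Column parities: 000

Row P: 1111, Col P: 000, Corner: 0


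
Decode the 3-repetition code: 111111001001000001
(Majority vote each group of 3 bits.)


Groups: 111, 111, 001, 001, 000, 001
Majority votes: 110000

110000


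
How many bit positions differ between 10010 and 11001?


XOR: 01011
Count of 1s: 3

3


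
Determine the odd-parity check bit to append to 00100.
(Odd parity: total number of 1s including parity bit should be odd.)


Number of 1s in data: 1
Parity bit: 0

0


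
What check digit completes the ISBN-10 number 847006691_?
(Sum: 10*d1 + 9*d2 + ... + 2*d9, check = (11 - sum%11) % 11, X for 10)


Weighted sum: 255
255 mod 11 = 2

Check digit: 9


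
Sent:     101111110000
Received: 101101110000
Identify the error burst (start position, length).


XOR: 000010000000

Burst at position 4, length 1


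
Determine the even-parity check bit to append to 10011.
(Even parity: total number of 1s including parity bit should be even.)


Number of 1s in data: 3
Parity bit: 1

1


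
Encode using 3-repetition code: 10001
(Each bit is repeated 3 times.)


Each bit -> 3 copies

111000000000111


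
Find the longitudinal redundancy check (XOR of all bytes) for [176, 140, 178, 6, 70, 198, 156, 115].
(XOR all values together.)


XOR chain: 176 ^ 140 ^ 178 ^ 6 ^ 70 ^ 198 ^ 156 ^ 115 = 231

231


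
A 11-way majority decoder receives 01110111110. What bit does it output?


Ones: 8 out of 11
Threshold: 6

1 (8/11 voted 1)


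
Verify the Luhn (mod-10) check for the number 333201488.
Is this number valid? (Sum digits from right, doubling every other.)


Luhn sum = 37
37 mod 10 = 7

Invalid (Luhn sum mod 10 = 7)


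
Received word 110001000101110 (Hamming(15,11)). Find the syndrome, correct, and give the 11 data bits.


Syndrome = 0: no error detected

Data: 00100101110 (no errors)


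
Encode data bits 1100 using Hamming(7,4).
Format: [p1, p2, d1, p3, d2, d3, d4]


Parity bits: p1=0, p2=1, p3=1

0111100


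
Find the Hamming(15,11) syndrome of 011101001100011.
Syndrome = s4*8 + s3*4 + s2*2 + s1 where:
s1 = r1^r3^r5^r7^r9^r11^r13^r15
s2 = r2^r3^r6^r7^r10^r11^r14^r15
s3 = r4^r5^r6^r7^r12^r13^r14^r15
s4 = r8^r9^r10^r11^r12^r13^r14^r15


s1=1, s2=0, s3=0, s4=0

Syndrome = 1 (error at position 1)


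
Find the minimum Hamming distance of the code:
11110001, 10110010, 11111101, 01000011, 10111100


Comparing all pairs, minimum distance: 2
Can detect 1 errors, correct 0 errors

2


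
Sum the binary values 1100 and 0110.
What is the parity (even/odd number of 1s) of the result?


1100 = 12
0110 = 6
Sum = 18 = 10010
1s count = 2

even parity (2 ones in 10010)


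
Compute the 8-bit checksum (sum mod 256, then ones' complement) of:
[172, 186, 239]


Sum = 597 mod 256 = 85
Complement = 170

170


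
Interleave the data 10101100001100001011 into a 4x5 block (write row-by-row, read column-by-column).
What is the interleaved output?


Matrix:
  10101
  10000
  11000
  01011
Read columns: 11100011100000011001

11100011100000011001


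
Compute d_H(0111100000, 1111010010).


XOR: 1000110010
Count of 1s: 4

4


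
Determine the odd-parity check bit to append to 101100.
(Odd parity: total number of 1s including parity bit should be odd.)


Number of 1s in data: 3
Parity bit: 0

0


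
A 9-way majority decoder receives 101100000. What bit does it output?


Ones: 3 out of 9
Threshold: 5

0 (3/9 voted 1)


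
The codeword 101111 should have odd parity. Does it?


Number of 1s: 5

Yes, parity is correct (5 ones)


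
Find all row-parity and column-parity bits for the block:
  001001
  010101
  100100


Row parities: 010
Column parities: 111000

Row P: 010, Col P: 111000, Corner: 1


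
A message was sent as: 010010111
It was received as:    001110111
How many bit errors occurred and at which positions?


XOR: 011100000

3 error(s) at position(s): 1, 2, 3


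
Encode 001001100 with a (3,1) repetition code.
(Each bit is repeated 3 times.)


Each bit -> 3 copies

000000111000000111111000000


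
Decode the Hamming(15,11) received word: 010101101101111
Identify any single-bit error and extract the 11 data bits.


Syndrome = 4: error at position 4

Data: 00111101111 (corrected bit 4)


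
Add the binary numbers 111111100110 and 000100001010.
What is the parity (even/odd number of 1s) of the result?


111111100110 = 4070
000100001010 = 266
Sum = 4336 = 1000011110000
1s count = 5

odd parity (5 ones in 1000011110000)


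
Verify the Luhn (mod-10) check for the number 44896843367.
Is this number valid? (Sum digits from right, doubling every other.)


Luhn sum = 65
65 mod 10 = 5

Invalid (Luhn sum mod 10 = 5)


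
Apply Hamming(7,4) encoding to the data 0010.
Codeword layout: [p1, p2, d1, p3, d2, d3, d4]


Parity bits: p1=0, p2=1, p3=1

0101010


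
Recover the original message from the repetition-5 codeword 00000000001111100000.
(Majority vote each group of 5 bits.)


Groups: 00000, 00000, 11111, 00000
Majority votes: 0010

0010


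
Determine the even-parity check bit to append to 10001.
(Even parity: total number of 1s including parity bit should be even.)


Number of 1s in data: 2
Parity bit: 0

0


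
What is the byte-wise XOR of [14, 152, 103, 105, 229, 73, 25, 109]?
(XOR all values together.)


XOR chain: 14 ^ 152 ^ 103 ^ 105 ^ 229 ^ 73 ^ 25 ^ 109 = 64

64


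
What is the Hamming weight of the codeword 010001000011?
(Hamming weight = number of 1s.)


Counting 1s in 010001000011

4


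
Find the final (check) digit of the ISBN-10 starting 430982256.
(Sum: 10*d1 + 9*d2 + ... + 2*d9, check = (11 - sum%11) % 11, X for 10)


Weighted sum: 223
223 mod 11 = 3

Check digit: 8


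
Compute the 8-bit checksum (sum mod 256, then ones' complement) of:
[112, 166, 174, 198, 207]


Sum = 857 mod 256 = 89
Complement = 166

166


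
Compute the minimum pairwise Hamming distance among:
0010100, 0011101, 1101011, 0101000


Comparing all pairs, minimum distance: 2
Can detect 1 errors, correct 0 errors

2


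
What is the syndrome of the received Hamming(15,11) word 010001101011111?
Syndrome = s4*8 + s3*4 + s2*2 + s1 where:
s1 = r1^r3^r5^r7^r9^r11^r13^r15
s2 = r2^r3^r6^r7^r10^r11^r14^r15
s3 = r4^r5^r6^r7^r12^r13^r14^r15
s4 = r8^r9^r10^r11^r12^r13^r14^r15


s1=1, s2=0, s3=0, s4=0

Syndrome = 1 (error at position 1)


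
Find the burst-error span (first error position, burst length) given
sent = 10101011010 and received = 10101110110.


XOR: 00000101100

Burst at position 5, length 4


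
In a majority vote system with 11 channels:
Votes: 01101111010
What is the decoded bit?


Ones: 7 out of 11
Threshold: 6

1 (7/11 voted 1)


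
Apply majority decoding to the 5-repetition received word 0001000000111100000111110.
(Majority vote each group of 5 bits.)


Groups: 00010, 00000, 11110, 00001, 11110
Majority votes: 00101

00101


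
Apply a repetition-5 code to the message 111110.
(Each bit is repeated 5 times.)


Each bit -> 5 copies

111111111111111111111111100000


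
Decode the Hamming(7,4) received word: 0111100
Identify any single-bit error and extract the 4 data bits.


Syndrome = 0: no error detected

Data: 1100 (no errors)


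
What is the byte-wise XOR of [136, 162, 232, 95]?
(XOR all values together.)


XOR chain: 136 ^ 162 ^ 232 ^ 95 = 157

157


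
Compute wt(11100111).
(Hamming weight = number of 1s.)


Counting 1s in 11100111

6


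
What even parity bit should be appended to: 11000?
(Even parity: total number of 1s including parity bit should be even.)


Number of 1s in data: 2
Parity bit: 0

0


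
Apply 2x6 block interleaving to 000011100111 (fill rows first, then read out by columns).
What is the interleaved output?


Matrix:
  000011
  100111
Read columns: 010000011111

010000011111


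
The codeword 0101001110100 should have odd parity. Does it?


Number of 1s: 6

No, parity error (6 ones)


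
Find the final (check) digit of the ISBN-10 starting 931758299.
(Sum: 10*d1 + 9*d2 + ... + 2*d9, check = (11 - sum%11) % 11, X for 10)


Weighted sum: 297
297 mod 11 = 0

Check digit: 0


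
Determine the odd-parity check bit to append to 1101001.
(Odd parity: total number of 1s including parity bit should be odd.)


Number of 1s in data: 4
Parity bit: 1

1


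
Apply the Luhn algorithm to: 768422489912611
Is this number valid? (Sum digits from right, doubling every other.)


Luhn sum = 75
75 mod 10 = 5

Invalid (Luhn sum mod 10 = 5)


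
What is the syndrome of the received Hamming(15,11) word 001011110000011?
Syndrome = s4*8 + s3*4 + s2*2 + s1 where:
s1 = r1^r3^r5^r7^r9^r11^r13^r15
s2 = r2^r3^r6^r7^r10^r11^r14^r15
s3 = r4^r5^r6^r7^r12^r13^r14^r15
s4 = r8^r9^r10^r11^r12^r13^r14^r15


s1=0, s2=1, s3=1, s4=1

Syndrome = 14 (error at position 14)


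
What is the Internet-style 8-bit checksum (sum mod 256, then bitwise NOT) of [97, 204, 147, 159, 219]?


Sum = 826 mod 256 = 58
Complement = 197

197


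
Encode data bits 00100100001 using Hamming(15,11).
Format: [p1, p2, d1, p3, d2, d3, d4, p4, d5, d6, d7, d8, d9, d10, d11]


Parity bits: p1=1, p2=1, p3=0, p4=0

110001000100001


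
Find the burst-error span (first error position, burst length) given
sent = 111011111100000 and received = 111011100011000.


XOR: 000000011111000

Burst at position 7, length 5


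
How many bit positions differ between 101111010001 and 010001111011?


XOR: 111110101010
Count of 1s: 8

8


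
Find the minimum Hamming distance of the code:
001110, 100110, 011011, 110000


Comparing all pairs, minimum distance: 2
Can detect 1 errors, correct 0 errors

2


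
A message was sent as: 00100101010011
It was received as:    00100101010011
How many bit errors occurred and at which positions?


XOR: 00000000000000

0 errors (received matches sent)


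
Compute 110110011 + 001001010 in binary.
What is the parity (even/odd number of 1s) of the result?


110110011 = 435
001001010 = 74
Sum = 509 = 111111101
1s count = 8

even parity (8 ones in 111111101)


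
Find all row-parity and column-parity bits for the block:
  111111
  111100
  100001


Row parities: 000
Column parities: 100010

Row P: 000, Col P: 100010, Corner: 0


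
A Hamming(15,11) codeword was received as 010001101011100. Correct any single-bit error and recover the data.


Syndrome = 0: no error detected

Data: 00111011100 (no errors)


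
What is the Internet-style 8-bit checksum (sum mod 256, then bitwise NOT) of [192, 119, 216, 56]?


Sum = 583 mod 256 = 71
Complement = 184

184


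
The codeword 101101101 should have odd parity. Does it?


Number of 1s: 6

No, parity error (6 ones)


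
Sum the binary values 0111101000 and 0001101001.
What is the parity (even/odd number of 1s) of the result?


0111101000 = 488
0001101001 = 105
Sum = 593 = 1001010001
1s count = 4

even parity (4 ones in 1001010001)


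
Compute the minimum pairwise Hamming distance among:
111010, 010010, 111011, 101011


Comparing all pairs, minimum distance: 1
Can detect 0 errors, correct 0 errors

1


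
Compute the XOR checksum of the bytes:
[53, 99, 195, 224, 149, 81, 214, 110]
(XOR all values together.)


XOR chain: 53 ^ 99 ^ 195 ^ 224 ^ 149 ^ 81 ^ 214 ^ 110 = 9

9


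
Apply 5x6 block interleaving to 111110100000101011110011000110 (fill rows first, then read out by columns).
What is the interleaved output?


Matrix:
  111110
  100000
  101011
  110011
  000110
Read columns: 111101001010100100011011100110

111101001010100100011011100110


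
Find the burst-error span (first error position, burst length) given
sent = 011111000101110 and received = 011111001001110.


XOR: 000000001100000

Burst at position 8, length 2


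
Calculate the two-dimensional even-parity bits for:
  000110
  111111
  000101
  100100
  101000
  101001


Row parities: 000001
Column parities: 011001

Row P: 000001, Col P: 011001, Corner: 1


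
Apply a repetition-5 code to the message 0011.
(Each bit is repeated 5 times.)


Each bit -> 5 copies

00000000001111111111


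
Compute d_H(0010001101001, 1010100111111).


XOR: 1000101010110
Count of 1s: 6

6


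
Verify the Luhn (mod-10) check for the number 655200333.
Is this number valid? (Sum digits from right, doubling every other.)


Luhn sum = 28
28 mod 10 = 8

Invalid (Luhn sum mod 10 = 8)


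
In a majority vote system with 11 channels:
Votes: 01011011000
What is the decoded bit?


Ones: 5 out of 11
Threshold: 6

0 (5/11 voted 1)


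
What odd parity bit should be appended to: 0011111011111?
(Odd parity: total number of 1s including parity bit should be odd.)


Number of 1s in data: 10
Parity bit: 1

1


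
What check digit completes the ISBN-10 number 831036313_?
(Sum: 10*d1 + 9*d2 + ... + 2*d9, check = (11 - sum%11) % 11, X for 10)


Weighted sum: 184
184 mod 11 = 8

Check digit: 3


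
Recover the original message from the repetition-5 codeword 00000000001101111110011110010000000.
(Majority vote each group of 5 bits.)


Groups: 00000, 00000, 11011, 11110, 01111, 00100, 00000
Majority votes: 0011100

0011100


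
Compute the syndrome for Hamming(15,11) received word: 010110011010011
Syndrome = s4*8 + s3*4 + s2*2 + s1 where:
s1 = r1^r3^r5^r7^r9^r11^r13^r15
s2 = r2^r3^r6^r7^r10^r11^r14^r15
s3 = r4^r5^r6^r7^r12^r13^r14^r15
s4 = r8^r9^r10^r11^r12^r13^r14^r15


s1=0, s2=0, s3=0, s4=1

Syndrome = 8 (error at position 8)


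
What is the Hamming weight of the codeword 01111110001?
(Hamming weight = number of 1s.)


Counting 1s in 01111110001

7


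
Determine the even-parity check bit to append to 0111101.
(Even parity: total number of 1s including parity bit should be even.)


Number of 1s in data: 5
Parity bit: 1

1


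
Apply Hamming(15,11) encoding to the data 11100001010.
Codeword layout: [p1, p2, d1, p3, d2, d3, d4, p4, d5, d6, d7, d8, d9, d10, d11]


Parity bits: p1=0, p2=1, p3=0, p4=0

011011000001010


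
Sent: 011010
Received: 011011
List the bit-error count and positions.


XOR: 000001

1 error(s) at position(s): 5


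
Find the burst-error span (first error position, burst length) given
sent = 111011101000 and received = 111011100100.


XOR: 000000001100

Burst at position 8, length 2


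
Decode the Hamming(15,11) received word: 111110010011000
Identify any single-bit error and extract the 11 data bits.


Syndrome = 14: error at position 14

Data: 11000011010 (corrected bit 14)


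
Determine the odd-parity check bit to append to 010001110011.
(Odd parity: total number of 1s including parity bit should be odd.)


Number of 1s in data: 6
Parity bit: 1

1


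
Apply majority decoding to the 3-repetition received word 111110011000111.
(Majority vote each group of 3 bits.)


Groups: 111, 110, 011, 000, 111
Majority votes: 11101

11101


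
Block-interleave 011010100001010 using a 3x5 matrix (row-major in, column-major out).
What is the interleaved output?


Matrix:
  01101
  01000
  01010
Read columns: 000111100001100

000111100001100


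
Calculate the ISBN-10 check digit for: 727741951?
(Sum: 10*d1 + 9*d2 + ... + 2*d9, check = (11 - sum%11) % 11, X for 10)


Weighted sum: 275
275 mod 11 = 0

Check digit: 0


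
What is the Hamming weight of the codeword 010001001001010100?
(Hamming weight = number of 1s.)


Counting 1s in 010001001001010100

6


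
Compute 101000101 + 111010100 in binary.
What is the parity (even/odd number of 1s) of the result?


101000101 = 325
111010100 = 468
Sum = 793 = 1100011001
1s count = 5

odd parity (5 ones in 1100011001)


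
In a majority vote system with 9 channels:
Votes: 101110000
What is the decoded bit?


Ones: 4 out of 9
Threshold: 5

0 (4/9 voted 1)


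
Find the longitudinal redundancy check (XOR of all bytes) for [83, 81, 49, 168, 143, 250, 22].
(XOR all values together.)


XOR chain: 83 ^ 81 ^ 49 ^ 168 ^ 143 ^ 250 ^ 22 = 248

248


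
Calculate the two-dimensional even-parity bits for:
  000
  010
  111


Row parities: 011
Column parities: 101

Row P: 011, Col P: 101, Corner: 0


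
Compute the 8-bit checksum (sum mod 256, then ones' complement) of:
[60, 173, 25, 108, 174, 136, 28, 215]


Sum = 919 mod 256 = 151
Complement = 104

104


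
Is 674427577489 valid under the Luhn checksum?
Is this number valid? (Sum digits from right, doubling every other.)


Luhn sum = 66
66 mod 10 = 6

Invalid (Luhn sum mod 10 = 6)


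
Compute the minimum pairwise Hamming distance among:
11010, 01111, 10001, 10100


Comparing all pairs, minimum distance: 2
Can detect 1 errors, correct 0 errors

2


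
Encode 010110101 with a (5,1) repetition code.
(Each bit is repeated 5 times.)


Each bit -> 5 copies

000001111100000111111111100000111110000011111


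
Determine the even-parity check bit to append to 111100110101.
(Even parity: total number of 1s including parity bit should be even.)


Number of 1s in data: 8
Parity bit: 0

0


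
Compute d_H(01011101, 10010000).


XOR: 11001101
Count of 1s: 5

5


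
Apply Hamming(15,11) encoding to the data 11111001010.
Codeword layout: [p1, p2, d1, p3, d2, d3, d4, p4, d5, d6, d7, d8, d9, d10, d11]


Parity bits: p1=0, p2=0, p3=1, p4=1

001111111001010


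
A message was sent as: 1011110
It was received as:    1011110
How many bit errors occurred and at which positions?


XOR: 0000000

0 errors (received matches sent)


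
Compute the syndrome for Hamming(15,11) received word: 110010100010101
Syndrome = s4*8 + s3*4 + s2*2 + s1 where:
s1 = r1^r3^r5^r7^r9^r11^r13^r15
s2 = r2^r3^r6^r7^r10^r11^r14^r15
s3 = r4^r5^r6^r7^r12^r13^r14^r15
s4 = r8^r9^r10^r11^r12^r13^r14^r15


s1=0, s2=0, s3=0, s4=1

Syndrome = 8 (error at position 8)


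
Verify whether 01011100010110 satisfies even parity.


Number of 1s: 7

No, parity error (7 ones)


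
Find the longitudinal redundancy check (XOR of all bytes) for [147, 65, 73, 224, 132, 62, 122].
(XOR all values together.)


XOR chain: 147 ^ 65 ^ 73 ^ 224 ^ 132 ^ 62 ^ 122 = 187

187


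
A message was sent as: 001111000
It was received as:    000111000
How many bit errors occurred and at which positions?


XOR: 001000000

1 error(s) at position(s): 2


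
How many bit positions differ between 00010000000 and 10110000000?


XOR: 10100000000
Count of 1s: 2

2


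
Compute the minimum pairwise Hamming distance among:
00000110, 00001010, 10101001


Comparing all pairs, minimum distance: 2
Can detect 1 errors, correct 0 errors

2


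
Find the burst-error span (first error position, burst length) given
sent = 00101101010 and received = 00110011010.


XOR: 00011110000

Burst at position 3, length 4


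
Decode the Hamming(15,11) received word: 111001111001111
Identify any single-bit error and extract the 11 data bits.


Syndrome = 0: no error detected

Data: 10111001111 (no errors)


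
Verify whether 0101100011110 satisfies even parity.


Number of 1s: 7

No, parity error (7 ones)


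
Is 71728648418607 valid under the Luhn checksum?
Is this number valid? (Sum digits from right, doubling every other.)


Luhn sum = 71
71 mod 10 = 1

Invalid (Luhn sum mod 10 = 1)
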